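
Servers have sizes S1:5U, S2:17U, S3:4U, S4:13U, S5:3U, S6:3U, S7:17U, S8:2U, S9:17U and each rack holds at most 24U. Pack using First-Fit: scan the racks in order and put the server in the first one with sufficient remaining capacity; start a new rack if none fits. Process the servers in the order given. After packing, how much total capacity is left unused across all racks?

Put S1 (5U) in rack 1; 19U remain.
Put S2 (17U) in rack 1; 2U remain.
Put S3 (4U) in rack 2; 20U remain.
Put S4 (13U) in rack 2; 7U remain.
Put S5 (3U) in rack 2; 4U remain.
Put S6 (3U) in rack 2; 1U remain.
Put S7 (17U) in rack 3; 7U remain.
Put S8 (2U) in rack 1; 0U remain.
Put S9 (17U) in rack 4; 7U remain.
4 racks × 24U = 96U; used 81U; unused 15U.

15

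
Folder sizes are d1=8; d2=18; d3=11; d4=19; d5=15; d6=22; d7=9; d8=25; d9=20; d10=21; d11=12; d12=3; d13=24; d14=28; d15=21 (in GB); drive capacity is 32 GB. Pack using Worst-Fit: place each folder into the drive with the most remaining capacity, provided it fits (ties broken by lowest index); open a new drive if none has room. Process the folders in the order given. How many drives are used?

10

Put d1 (8 GB) in drive 1; 24 GB remain.
Put d2 (18 GB) in drive 1; 6 GB remain.
Put d3 (11 GB) in drive 2; 21 GB remain.
Put d4 (19 GB) in drive 2; 2 GB remain.
Put d5 (15 GB) in drive 3; 17 GB remain.
Put d6 (22 GB) in drive 4; 10 GB remain.
Put d7 (9 GB) in drive 3; 8 GB remain.
Put d8 (25 GB) in drive 5; 7 GB remain.
Put d9 (20 GB) in drive 6; 12 GB remain.
Put d10 (21 GB) in drive 7; 11 GB remain.
Put d11 (12 GB) in drive 6; 0 GB remain.
Put d12 (3 GB) in drive 7; 8 GB remain.
Put d13 (24 GB) in drive 8; 8 GB remain.
Put d14 (28 GB) in drive 9; 4 GB remain.
Put d15 (21 GB) in drive 10; 11 GB remain.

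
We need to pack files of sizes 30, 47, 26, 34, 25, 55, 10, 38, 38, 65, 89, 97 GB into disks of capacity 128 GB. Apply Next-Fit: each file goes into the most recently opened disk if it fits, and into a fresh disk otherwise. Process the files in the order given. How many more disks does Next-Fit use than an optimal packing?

Next-Fit: [30,47,26] [34,25,55,10] [38,38] [65] [89] [97] → 6 disks.
Total size 554 GB; any packing needs at least ⌈554/128⌉ = 5 disks.
An optimal packing achieves that bound: [97,30] [89,38] [65,55] [47,38,34] [26,25,10] → 5 disks.
Excess: 6 − 5 = 1.

1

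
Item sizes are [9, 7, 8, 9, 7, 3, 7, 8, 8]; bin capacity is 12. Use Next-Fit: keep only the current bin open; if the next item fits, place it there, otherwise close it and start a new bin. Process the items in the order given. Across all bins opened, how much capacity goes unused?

Put 9 in bin 1; 3 remain.
Put 7 in bin 2; 5 remain.
Put 8 in bin 3; 4 remain.
Put 9 in bin 4; 3 remain.
Put 7 in bin 5; 5 remain.
Put 3 in bin 5; 2 remain.
Put 7 in bin 6; 5 remain.
Put 8 in bin 7; 4 remain.
Put 8 in bin 8; 4 remain.
8 bins × 12 = 96; used 66; unused 30.

30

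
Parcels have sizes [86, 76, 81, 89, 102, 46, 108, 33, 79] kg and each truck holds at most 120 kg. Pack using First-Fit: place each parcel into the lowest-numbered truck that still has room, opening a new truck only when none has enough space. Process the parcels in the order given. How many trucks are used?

Put 86 kg in truck 1; 34 kg remain.
Put 76 kg in truck 2; 44 kg remain.
Put 81 kg in truck 3; 39 kg remain.
Put 89 kg in truck 4; 31 kg remain.
Put 102 kg in truck 5; 18 kg remain.
Put 46 kg in truck 6; 74 kg remain.
Put 108 kg in truck 7; 12 kg remain.
Put 33 kg in truck 1; 1 kg remain.
Put 79 kg in truck 8; 41 kg remain.

8 trucks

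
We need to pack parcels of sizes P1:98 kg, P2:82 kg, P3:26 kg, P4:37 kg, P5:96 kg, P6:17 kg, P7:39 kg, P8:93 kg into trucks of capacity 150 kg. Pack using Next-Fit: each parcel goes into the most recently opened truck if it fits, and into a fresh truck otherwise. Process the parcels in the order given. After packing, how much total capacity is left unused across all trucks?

112

P1 (98 kg) → truck 1 (remaining 52 kg)
P2 (82 kg) → truck 2 (remaining 68 kg)
P3 (26 kg) → truck 2 (remaining 42 kg)
P4 (37 kg) → truck 2 (remaining 5 kg)
P5 (96 kg) → truck 3 (remaining 54 kg)
P6 (17 kg) → truck 3 (remaining 37 kg)
P7 (39 kg) → truck 4 (remaining 111 kg)
P8 (93 kg) → truck 4 (remaining 18 kg)
4 trucks × 150 kg = 600 kg; used 488 kg; unused 112 kg.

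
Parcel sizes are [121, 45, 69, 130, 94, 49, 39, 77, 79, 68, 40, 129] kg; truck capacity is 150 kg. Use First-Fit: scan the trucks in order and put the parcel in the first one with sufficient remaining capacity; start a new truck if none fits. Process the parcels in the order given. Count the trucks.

8 trucks

121 kg → truck 1 (remaining 29 kg)
45 kg → truck 2 (remaining 105 kg)
69 kg → truck 2 (remaining 36 kg)
130 kg → truck 3 (remaining 20 kg)
94 kg → truck 4 (remaining 56 kg)
49 kg → truck 4 (remaining 7 kg)
39 kg → truck 5 (remaining 111 kg)
77 kg → truck 5 (remaining 34 kg)
79 kg → truck 6 (remaining 71 kg)
68 kg → truck 6 (remaining 3 kg)
40 kg → truck 7 (remaining 110 kg)
129 kg → truck 8 (remaining 21 kg)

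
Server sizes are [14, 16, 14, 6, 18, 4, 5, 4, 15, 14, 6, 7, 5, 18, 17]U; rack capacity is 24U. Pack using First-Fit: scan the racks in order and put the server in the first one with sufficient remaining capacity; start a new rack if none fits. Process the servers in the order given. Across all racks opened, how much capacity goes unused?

29

rack 1: place 14U, 10U left
rack 2: place 16U, 8U left
rack 3: place 14U, 10U left
rack 1: place 6U, 4U left
rack 4: place 18U, 6U left
rack 1: place 4U, 0U left
rack 2: place 5U, 3U left
rack 3: place 4U, 6U left
rack 5: place 15U, 9U left
rack 6: place 14U, 10U left
rack 3: place 6U, 0U left
rack 5: place 7U, 2U left
rack 4: place 5U, 1U left
rack 7: place 18U, 6U left
rack 8: place 17U, 7U left
8 racks × 24U = 192U; used 163U; unused 29U.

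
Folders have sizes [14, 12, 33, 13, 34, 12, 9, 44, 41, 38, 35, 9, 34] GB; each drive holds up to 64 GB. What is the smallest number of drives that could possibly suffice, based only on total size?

6

Total size = 14 + 12 + 33 + 13 + 34 + 12 + 9 + 44 + 41 + 38 + 35 + 9 + 34 = 328 GB.
⌈328 / 64⌉ = 6.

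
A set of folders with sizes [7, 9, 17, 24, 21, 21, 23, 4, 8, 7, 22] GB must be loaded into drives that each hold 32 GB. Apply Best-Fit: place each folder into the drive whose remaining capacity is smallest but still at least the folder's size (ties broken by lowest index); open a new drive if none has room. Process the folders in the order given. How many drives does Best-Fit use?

Put 7 GB in drive 1; 25 GB remain.
Put 9 GB in drive 1; 16 GB remain.
Put 17 GB in drive 2; 15 GB remain.
Put 24 GB in drive 3; 8 GB remain.
Put 21 GB in drive 4; 11 GB remain.
Put 21 GB in drive 5; 11 GB remain.
Put 23 GB in drive 6; 9 GB remain.
Put 4 GB in drive 3; 4 GB remain.
Put 8 GB in drive 6; 1 GB remain.
Put 7 GB in drive 4; 4 GB remain.
Put 22 GB in drive 7; 10 GB remain.

7 drives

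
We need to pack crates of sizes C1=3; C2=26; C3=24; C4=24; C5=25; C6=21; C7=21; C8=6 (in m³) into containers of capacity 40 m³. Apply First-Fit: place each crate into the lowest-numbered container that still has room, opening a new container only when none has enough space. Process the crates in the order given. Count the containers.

Put C1 (3 m³) in container 1; 37 m³ remain.
Put C2 (26 m³) in container 1; 11 m³ remain.
Put C3 (24 m³) in container 2; 16 m³ remain.
Put C4 (24 m³) in container 3; 16 m³ remain.
Put C5 (25 m³) in container 4; 15 m³ remain.
Put C6 (21 m³) in container 5; 19 m³ remain.
Put C7 (21 m³) in container 6; 19 m³ remain.
Put C8 (6 m³) in container 1; 5 m³ remain.
Final containers: [3,26,6] [24] [24] [25] [21] [21].

6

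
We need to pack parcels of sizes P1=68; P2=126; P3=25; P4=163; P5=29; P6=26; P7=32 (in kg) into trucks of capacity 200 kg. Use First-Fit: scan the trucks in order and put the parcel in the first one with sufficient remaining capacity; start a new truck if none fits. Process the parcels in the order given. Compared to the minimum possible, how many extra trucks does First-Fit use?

0

First-Fit: [68,126] [25,163] [29,26,32] → 3 trucks.
Total size 469 kg; any packing needs at least ⌈469/200⌉ = 3 trucks.
So 3 is already optimal.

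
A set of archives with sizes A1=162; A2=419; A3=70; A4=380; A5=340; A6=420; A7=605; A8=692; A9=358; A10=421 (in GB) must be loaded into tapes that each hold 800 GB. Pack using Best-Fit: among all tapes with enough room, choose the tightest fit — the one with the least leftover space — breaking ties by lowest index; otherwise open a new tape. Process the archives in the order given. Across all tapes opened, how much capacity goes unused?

933

tape 1: place A1 (162 GB), 638 GB left
tape 1: place A2 (419 GB), 219 GB left
tape 1: place A3 (70 GB), 149 GB left
tape 2: place A4 (380 GB), 420 GB left
tape 2: place A5 (340 GB), 80 GB left
tape 3: place A6 (420 GB), 380 GB left
tape 4: place A7 (605 GB), 195 GB left
tape 5: place A8 (692 GB), 108 GB left
tape 3: place A9 (358 GB), 22 GB left
tape 6: place A10 (421 GB), 379 GB left
6 tapes × 800 GB = 4800 GB; used 3867 GB; unused 933 GB.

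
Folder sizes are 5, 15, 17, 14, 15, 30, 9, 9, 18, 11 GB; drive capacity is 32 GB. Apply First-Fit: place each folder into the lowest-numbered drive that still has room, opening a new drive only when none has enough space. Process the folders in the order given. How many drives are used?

5

Put 5 GB in drive 1; 27 GB remain.
Put 15 GB in drive 1; 12 GB remain.
Put 17 GB in drive 2; 15 GB remain.
Put 14 GB in drive 2; 1 GB remain.
Put 15 GB in drive 3; 17 GB remain.
Put 30 GB in drive 4; 2 GB remain.
Put 9 GB in drive 1; 3 GB remain.
Put 9 GB in drive 3; 8 GB remain.
Put 18 GB in drive 5; 14 GB remain.
Put 11 GB in drive 5; 3 GB remain.
Final drives: [5,15,9] [17,14] [15,9] [30] [18,11].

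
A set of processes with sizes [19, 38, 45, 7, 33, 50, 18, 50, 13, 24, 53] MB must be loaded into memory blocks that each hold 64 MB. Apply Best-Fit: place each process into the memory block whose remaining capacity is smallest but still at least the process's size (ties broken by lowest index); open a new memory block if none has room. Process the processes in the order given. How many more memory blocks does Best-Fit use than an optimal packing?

0

Best-Fit: [19,38,7] [45,18] [33,24] [50,13] [50] [53] → 6 memory blocks.
Total size 350 MB; any packing needs at least ⌈350/64⌉ = 6 memory blocks.
So 6 is already optimal.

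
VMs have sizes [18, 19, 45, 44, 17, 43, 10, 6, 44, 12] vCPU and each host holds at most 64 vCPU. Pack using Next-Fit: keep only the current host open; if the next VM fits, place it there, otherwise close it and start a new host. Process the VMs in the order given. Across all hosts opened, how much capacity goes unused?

62

18 vCPU → host 1 (remaining 46 vCPU)
19 vCPU → host 1 (remaining 27 vCPU)
45 vCPU → host 2 (remaining 19 vCPU)
44 vCPU → host 3 (remaining 20 vCPU)
17 vCPU → host 3 (remaining 3 vCPU)
43 vCPU → host 4 (remaining 21 vCPU)
10 vCPU → host 4 (remaining 11 vCPU)
6 vCPU → host 4 (remaining 5 vCPU)
44 vCPU → host 5 (remaining 20 vCPU)
12 vCPU → host 5 (remaining 8 vCPU)
5 hosts × 64 vCPU = 320 vCPU; used 258 vCPU; unused 62 vCPU.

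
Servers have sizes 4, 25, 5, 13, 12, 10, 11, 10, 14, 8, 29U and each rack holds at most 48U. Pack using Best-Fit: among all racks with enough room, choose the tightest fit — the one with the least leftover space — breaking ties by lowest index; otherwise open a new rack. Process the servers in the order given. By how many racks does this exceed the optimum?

Best-Fit: [4,25,5,13] [12,10,11,10] [14,8] [29] → 4 racks.
Total size 141U; any packing needs at least ⌈141/48⌉ = 3 racks.
An optimal packing achieves that bound: [29,14,5] [25,13,10] [12,11,10,8,4] → 3 racks.
Excess: 4 − 3 = 1.

1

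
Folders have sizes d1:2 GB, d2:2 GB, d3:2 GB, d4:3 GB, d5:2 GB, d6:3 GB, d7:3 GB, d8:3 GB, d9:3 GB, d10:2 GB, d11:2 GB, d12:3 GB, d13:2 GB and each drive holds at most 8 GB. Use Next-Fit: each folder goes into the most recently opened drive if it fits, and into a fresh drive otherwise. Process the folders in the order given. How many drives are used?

Put d1 (2 GB) in drive 1; 6 GB remain.
Put d2 (2 GB) in drive 1; 4 GB remain.
Put d3 (2 GB) in drive 1; 2 GB remain.
Put d4 (3 GB) in drive 2; 5 GB remain.
Put d5 (2 GB) in drive 2; 3 GB remain.
Put d6 (3 GB) in drive 2; 0 GB remain.
Put d7 (3 GB) in drive 3; 5 GB remain.
Put d8 (3 GB) in drive 3; 2 GB remain.
Put d9 (3 GB) in drive 4; 5 GB remain.
Put d10 (2 GB) in drive 4; 3 GB remain.
Put d11 (2 GB) in drive 4; 1 GB remain.
Put d12 (3 GB) in drive 5; 5 GB remain.
Put d13 (2 GB) in drive 5; 3 GB remain.
Final drives: [2,2,2] [3,2,3] [3,3] [3,2,2] [3,2].

5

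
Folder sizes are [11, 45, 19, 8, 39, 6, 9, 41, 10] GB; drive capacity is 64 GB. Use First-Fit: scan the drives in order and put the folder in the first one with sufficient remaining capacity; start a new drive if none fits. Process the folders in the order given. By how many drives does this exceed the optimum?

0

First-Fit: [11,45,8] [19,39,6] [9,41,10] → 3 drives.
Total size 188 GB; any packing needs at least ⌈188/64⌉ = 3 drives.
So 3 is already optimal.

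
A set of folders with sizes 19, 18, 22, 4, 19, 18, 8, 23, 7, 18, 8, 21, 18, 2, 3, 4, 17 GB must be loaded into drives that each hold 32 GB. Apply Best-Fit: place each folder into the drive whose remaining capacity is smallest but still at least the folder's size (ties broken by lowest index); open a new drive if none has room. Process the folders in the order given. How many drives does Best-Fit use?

10

Put 19 GB in drive 1; 13 GB remain.
Put 18 GB in drive 2; 14 GB remain.
Put 22 GB in drive 3; 10 GB remain.
Put 4 GB in drive 3; 6 GB remain.
Put 19 GB in drive 4; 13 GB remain.
Put 18 GB in drive 5; 14 GB remain.
Put 8 GB in drive 1; 5 GB remain.
Put 23 GB in drive 6; 9 GB remain.
Put 7 GB in drive 6; 2 GB remain.
Put 18 GB in drive 7; 14 GB remain.
Put 8 GB in drive 4; 5 GB remain.
Put 21 GB in drive 8; 11 GB remain.
Put 18 GB in drive 9; 14 GB remain.
Put 2 GB in drive 6; 0 GB remain.
Put 3 GB in drive 1; 2 GB remain.
Put 4 GB in drive 4; 1 GB remain.
Put 17 GB in drive 10; 15 GB remain.
Final drives: [19,8,3] [18] [22,4] [19,8,4] [18] [23,7,2] [18] [21] [18] [17].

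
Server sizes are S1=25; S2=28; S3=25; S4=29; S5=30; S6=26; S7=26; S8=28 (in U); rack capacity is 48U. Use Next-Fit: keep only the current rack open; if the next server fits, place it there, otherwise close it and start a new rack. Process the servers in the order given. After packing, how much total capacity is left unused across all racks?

Put S1 (25U) in rack 1; 23U remain.
Put S2 (28U) in rack 2; 20U remain.
Put S3 (25U) in rack 3; 23U remain.
Put S4 (29U) in rack 4; 19U remain.
Put S5 (30U) in rack 5; 18U remain.
Put S6 (26U) in rack 6; 22U remain.
Put S7 (26U) in rack 7; 22U remain.
Put S8 (28U) in rack 8; 20U remain.
8 racks × 48U = 384U; used 217U; unused 167U.

167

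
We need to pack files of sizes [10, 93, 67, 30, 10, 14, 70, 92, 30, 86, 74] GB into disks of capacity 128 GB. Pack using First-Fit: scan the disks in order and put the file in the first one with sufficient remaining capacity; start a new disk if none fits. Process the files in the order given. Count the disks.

6

Put 10 GB in disk 1; 118 GB remain.
Put 93 GB in disk 1; 25 GB remain.
Put 67 GB in disk 2; 61 GB remain.
Put 30 GB in disk 2; 31 GB remain.
Put 10 GB in disk 1; 15 GB remain.
Put 14 GB in disk 1; 1 GB remain.
Put 70 GB in disk 3; 58 GB remain.
Put 92 GB in disk 4; 36 GB remain.
Put 30 GB in disk 2; 1 GB remain.
Put 86 GB in disk 5; 42 GB remain.
Put 74 GB in disk 6; 54 GB remain.
Final disks: [10,93,10,14] [67,30,30] [70] [92] [86] [74].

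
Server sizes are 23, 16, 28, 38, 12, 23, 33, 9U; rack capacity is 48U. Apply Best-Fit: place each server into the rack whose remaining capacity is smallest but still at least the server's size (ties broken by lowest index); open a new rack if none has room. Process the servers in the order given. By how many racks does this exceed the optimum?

1

Best-Fit: [23,16,9] [28,12] [38] [23] [33] → 5 racks.
Total size 182U; any packing needs at least ⌈182/48⌉ = 4 racks.
An optimal packing achieves that bound: [38,9] [33,12] [28,16] [23,23] → 4 racks.
Excess: 5 − 4 = 1.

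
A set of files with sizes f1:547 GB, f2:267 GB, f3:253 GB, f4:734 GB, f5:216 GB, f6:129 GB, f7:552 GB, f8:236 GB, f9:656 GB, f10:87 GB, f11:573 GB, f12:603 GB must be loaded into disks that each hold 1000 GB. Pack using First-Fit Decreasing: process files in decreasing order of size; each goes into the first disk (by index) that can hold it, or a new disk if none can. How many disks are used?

6

Sorted descending: 734, 656, 603, 573, 552, 547, 267, 253, 236, 216, 129, 87.
734 GB → disk 1 (remaining 266 GB)
656 GB → disk 2 (remaining 344 GB)
603 GB → disk 3 (remaining 397 GB)
573 GB → disk 4 (remaining 427 GB)
552 GB → disk 5 (remaining 448 GB)
547 GB → disk 6 (remaining 453 GB)
267 GB → disk 2 (remaining 77 GB)
253 GB → disk 1 (remaining 13 GB)
236 GB → disk 3 (remaining 161 GB)
216 GB → disk 4 (remaining 211 GB)
129 GB → disk 3 (remaining 32 GB)
87 GB → disk 4 (remaining 124 GB)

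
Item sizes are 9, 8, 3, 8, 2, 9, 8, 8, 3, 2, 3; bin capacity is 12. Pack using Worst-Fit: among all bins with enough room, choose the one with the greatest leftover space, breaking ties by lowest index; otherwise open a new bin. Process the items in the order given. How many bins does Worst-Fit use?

bin 1: place 9, 3 left
bin 2: place 8, 4 left
bin 2: place 3, 1 left
bin 3: place 8, 4 left
bin 3: place 2, 2 left
bin 4: place 9, 3 left
bin 5: place 8, 4 left
bin 6: place 8, 4 left
bin 5: place 3, 1 left
bin 6: place 2, 2 left
bin 1: place 3, 0 left
Final bins: [9,3] [8,3] [8,2] [9] [8,3] [8,2].

6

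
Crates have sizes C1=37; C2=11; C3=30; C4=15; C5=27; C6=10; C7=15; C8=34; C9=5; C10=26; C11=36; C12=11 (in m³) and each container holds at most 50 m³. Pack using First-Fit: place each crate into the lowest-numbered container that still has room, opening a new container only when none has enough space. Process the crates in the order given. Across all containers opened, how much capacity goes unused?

Put C1 (37 m³) in container 1; 13 m³ remain.
Put C2 (11 m³) in container 1; 2 m³ remain.
Put C3 (30 m³) in container 2; 20 m³ remain.
Put C4 (15 m³) in container 2; 5 m³ remain.
Put C5 (27 m³) in container 3; 23 m³ remain.
Put C6 (10 m³) in container 3; 13 m³ remain.
Put C7 (15 m³) in container 4; 35 m³ remain.
Put C8 (34 m³) in container 4; 1 m³ remain.
Put C9 (5 m³) in container 2; 0 m³ remain.
Put C10 (26 m³) in container 5; 24 m³ remain.
Put C11 (36 m³) in container 6; 14 m³ remain.
Put C12 (11 m³) in container 3; 2 m³ remain.
6 containers × 50 m³ = 300 m³; used 257 m³; unused 43 m³.

43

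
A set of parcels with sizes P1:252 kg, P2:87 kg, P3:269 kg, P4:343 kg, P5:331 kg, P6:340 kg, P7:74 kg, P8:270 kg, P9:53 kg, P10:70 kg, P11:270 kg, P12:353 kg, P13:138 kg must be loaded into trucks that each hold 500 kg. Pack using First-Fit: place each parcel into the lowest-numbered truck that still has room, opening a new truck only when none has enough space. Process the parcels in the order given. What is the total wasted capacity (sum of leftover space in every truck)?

P1 (252 kg) → truck 1 (remaining 248 kg)
P2 (87 kg) → truck 1 (remaining 161 kg)
P3 (269 kg) → truck 2 (remaining 231 kg)
P4 (343 kg) → truck 3 (remaining 157 kg)
P5 (331 kg) → truck 4 (remaining 169 kg)
P6 (340 kg) → truck 5 (remaining 160 kg)
P7 (74 kg) → truck 1 (remaining 87 kg)
P8 (270 kg) → truck 6 (remaining 230 kg)
P9 (53 kg) → truck 1 (remaining 34 kg)
P10 (70 kg) → truck 2 (remaining 161 kg)
P11 (270 kg) → truck 7 (remaining 230 kg)
P12 (353 kg) → truck 8 (remaining 147 kg)
P13 (138 kg) → truck 2 (remaining 23 kg)
8 trucks × 500 kg = 4000 kg; used 2850 kg; unused 1150 kg.

1150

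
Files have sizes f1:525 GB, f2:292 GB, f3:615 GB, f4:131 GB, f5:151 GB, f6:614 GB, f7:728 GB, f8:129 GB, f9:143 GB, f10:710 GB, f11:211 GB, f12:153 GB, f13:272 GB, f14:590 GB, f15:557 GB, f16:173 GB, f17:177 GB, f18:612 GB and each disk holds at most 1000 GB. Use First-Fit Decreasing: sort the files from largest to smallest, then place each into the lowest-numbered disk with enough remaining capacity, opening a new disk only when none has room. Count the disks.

Sorted descending: 728, 710, 615, 614, 612, 590, 557, 525, 292, 272, 211, 177, 173, 153, 151, 143, 131, 129.
728 GB → disk 1 (remaining 272 GB)
710 GB → disk 2 (remaining 290 GB)
615 GB → disk 3 (remaining 385 GB)
614 GB → disk 4 (remaining 386 GB)
612 GB → disk 5 (remaining 388 GB)
590 GB → disk 6 (remaining 410 GB)
557 GB → disk 7 (remaining 443 GB)
525 GB → disk 8 (remaining 475 GB)
292 GB → disk 3 (remaining 93 GB)
272 GB → disk 1 (remaining 0 GB)
211 GB → disk 2 (remaining 79 GB)
177 GB → disk 4 (remaining 209 GB)
173 GB → disk 4 (remaining 36 GB)
153 GB → disk 5 (remaining 235 GB)
151 GB → disk 5 (remaining 84 GB)
143 GB → disk 6 (remaining 267 GB)
131 GB → disk 6 (remaining 136 GB)
129 GB → disk 6 (remaining 7 GB)
Final disks: [728,272] [710,211] [615,292] [614,177,173] [612,153,151] [590,143,131,129] [557] [525].

8 disks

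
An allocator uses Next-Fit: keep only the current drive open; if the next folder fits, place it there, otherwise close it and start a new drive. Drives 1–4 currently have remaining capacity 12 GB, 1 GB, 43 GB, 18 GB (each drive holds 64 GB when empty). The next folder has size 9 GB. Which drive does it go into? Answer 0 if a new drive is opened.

4

Next-Fit only looks at drive 4, which has 18 GB free.
9 GB fits there.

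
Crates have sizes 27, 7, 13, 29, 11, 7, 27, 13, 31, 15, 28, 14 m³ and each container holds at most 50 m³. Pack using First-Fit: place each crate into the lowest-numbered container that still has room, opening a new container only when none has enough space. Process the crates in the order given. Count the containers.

5

container 1: place 27 m³, 23 m³ left
container 1: place 7 m³, 16 m³ left
container 1: place 13 m³, 3 m³ left
container 2: place 29 m³, 21 m³ left
container 2: place 11 m³, 10 m³ left
container 2: place 7 m³, 3 m³ left
container 3: place 27 m³, 23 m³ left
container 3: place 13 m³, 10 m³ left
container 4: place 31 m³, 19 m³ left
container 4: place 15 m³, 4 m³ left
container 5: place 28 m³, 22 m³ left
container 5: place 14 m³, 8 m³ left
Final containers: [27,7,13] [29,11,7] [27,13] [31,15] [28,14].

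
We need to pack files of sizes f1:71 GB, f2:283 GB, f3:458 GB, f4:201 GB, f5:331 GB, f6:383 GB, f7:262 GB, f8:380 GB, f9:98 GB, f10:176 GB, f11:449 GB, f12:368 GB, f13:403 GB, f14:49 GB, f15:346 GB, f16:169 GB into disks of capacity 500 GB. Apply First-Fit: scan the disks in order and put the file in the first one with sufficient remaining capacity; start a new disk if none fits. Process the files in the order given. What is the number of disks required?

11 disks

Put f1 (71 GB) in disk 1; 429 GB remain.
Put f2 (283 GB) in disk 1; 146 GB remain.
Put f3 (458 GB) in disk 2; 42 GB remain.
Put f4 (201 GB) in disk 3; 299 GB remain.
Put f5 (331 GB) in disk 4; 169 GB remain.
Put f6 (383 GB) in disk 5; 117 GB remain.
Put f7 (262 GB) in disk 3; 37 GB remain.
Put f8 (380 GB) in disk 6; 120 GB remain.
Put f9 (98 GB) in disk 1; 48 GB remain.
Put f10 (176 GB) in disk 7; 324 GB remain.
Put f11 (449 GB) in disk 8; 51 GB remain.
Put f12 (368 GB) in disk 9; 132 GB remain.
Put f13 (403 GB) in disk 10; 97 GB remain.
Put f14 (49 GB) in disk 4; 120 GB remain.
Put f15 (346 GB) in disk 11; 154 GB remain.
Put f16 (169 GB) in disk 7; 155 GB remain.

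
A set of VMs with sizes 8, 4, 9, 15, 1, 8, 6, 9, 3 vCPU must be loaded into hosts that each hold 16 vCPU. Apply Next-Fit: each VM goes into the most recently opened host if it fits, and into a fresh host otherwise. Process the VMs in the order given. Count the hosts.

host 1: place 8 vCPU, 8 vCPU left
host 1: place 4 vCPU, 4 vCPU left
host 2: place 9 vCPU, 7 vCPU left
host 3: place 15 vCPU, 1 vCPU left
host 3: place 1 vCPU, 0 vCPU left
host 4: place 8 vCPU, 8 vCPU left
host 4: place 6 vCPU, 2 vCPU left
host 5: place 9 vCPU, 7 vCPU left
host 5: place 3 vCPU, 4 vCPU left

5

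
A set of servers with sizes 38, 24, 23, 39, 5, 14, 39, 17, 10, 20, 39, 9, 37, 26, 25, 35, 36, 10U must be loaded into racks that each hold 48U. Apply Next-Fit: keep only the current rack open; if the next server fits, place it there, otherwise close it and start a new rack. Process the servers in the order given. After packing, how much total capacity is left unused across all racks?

38U → rack 1 (remaining 10U)
24U → rack 2 (remaining 24U)
23U → rack 2 (remaining 1U)
39U → rack 3 (remaining 9U)
5U → rack 3 (remaining 4U)
14U → rack 4 (remaining 34U)
39U → rack 5 (remaining 9U)
17U → rack 6 (remaining 31U)
10U → rack 6 (remaining 21U)
20U → rack 6 (remaining 1U)
39U → rack 7 (remaining 9U)
9U → rack 7 (remaining 0U)
37U → rack 8 (remaining 11U)
26U → rack 9 (remaining 22U)
25U → rack 10 (remaining 23U)
35U → rack 11 (remaining 13U)
36U → rack 12 (remaining 12U)
10U → rack 12 (remaining 2U)
12 racks × 48U = 576U; used 446U; unused 130U.

130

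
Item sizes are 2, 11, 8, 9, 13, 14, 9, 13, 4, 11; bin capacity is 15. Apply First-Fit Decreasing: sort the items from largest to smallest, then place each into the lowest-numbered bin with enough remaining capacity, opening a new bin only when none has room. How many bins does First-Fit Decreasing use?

8 bins

Sorted descending: 14, 13, 13, 11, 11, 9, 9, 8, 4, 2.
bin 1: place 14, 1 left
bin 2: place 13, 2 left
bin 3: place 13, 2 left
bin 4: place 11, 4 left
bin 5: place 11, 4 left
bin 6: place 9, 6 left
bin 7: place 9, 6 left
bin 8: place 8, 7 left
bin 4: place 4, 0 left
bin 2: place 2, 0 left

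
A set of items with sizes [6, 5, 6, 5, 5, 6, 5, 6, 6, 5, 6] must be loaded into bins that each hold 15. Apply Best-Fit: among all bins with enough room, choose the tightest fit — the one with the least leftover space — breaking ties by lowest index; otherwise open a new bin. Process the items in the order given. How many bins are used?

6

Put 6 in bin 1; 9 remain.
Put 5 in bin 1; 4 remain.
Put 6 in bin 2; 9 remain.
Put 5 in bin 2; 4 remain.
Put 5 in bin 3; 10 remain.
Put 6 in bin 3; 4 remain.
Put 5 in bin 4; 10 remain.
Put 6 in bin 4; 4 remain.
Put 6 in bin 5; 9 remain.
Put 5 in bin 5; 4 remain.
Put 6 in bin 6; 9 remain.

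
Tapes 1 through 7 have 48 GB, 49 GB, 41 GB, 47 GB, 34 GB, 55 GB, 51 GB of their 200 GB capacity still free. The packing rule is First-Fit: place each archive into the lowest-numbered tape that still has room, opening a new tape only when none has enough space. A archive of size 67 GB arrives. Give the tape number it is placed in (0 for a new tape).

0

No tape has ≥ 67 GB free, so a new tape is opened.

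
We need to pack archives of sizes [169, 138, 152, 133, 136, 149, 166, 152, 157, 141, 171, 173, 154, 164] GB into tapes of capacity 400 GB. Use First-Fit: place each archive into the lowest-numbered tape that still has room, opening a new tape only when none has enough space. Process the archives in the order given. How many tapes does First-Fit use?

tape 1: place 169 GB, 231 GB left
tape 1: place 138 GB, 93 GB left
tape 2: place 152 GB, 248 GB left
tape 2: place 133 GB, 115 GB left
tape 3: place 136 GB, 264 GB left
tape 3: place 149 GB, 115 GB left
tape 4: place 166 GB, 234 GB left
tape 4: place 152 GB, 82 GB left
tape 5: place 157 GB, 243 GB left
tape 5: place 141 GB, 102 GB left
tape 6: place 171 GB, 229 GB left
tape 6: place 173 GB, 56 GB left
tape 7: place 154 GB, 246 GB left
tape 7: place 164 GB, 82 GB left
Final tapes: [169,138] [152,133] [136,149] [166,152] [157,141] [171,173] [154,164].

7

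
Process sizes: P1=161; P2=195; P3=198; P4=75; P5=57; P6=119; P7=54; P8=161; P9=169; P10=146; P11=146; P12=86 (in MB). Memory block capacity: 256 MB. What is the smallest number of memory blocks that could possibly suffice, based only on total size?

Total size = 161 + 195 + 198 + 75 + 57 + 119 + 54 + 161 + 169 + 146 + 146 + 86 = 1567 MB.
⌈1567 / 256⌉ = 7.

7 memory blocks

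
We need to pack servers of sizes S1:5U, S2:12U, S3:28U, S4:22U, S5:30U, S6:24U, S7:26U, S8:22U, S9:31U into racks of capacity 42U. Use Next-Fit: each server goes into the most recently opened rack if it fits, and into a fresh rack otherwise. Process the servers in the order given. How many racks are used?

8

S1 (5U) → rack 1 (remaining 37U)
S2 (12U) → rack 1 (remaining 25U)
S3 (28U) → rack 2 (remaining 14U)
S4 (22U) → rack 3 (remaining 20U)
S5 (30U) → rack 4 (remaining 12U)
S6 (24U) → rack 5 (remaining 18U)
S7 (26U) → rack 6 (remaining 16U)
S8 (22U) → rack 7 (remaining 20U)
S9 (31U) → rack 8 (remaining 11U)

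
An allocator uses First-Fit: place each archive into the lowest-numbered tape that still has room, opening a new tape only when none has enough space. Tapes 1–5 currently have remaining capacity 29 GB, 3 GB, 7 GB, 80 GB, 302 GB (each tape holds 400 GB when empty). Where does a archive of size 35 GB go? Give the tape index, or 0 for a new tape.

4

Tapes with room: tape 4 (80 GB), tape 5 (302 GB).
The first with room is tape 4.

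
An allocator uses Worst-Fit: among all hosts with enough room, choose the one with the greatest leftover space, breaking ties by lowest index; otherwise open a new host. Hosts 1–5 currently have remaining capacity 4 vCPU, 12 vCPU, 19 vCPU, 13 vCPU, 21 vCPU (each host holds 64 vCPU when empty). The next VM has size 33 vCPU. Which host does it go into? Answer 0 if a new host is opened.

No host has ≥ 33 vCPU free, so a new host is opened.

0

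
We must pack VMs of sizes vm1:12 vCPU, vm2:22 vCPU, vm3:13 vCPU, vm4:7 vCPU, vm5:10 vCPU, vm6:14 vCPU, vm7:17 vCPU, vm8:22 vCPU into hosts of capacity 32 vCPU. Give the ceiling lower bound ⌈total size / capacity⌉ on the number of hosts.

4

Total size = 12 + 22 + 13 + 7 + 10 + 14 + 17 + 22 = 117 vCPU.
⌈117 / 32⌉ = 4.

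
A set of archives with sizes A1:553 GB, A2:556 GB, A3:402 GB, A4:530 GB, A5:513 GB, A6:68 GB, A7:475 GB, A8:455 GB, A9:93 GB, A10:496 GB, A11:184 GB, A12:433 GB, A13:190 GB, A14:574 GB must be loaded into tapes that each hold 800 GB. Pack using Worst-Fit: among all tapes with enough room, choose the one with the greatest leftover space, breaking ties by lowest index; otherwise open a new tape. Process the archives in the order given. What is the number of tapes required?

10

A1 (553 GB) → tape 1 (remaining 247 GB)
A2 (556 GB) → tape 2 (remaining 244 GB)
A3 (402 GB) → tape 3 (remaining 398 GB)
A4 (530 GB) → tape 4 (remaining 270 GB)
A5 (513 GB) → tape 5 (remaining 287 GB)
A6 (68 GB) → tape 3 (remaining 330 GB)
A7 (475 GB) → tape 6 (remaining 325 GB)
A8 (455 GB) → tape 7 (remaining 345 GB)
A9 (93 GB) → tape 7 (remaining 252 GB)
A10 (496 GB) → tape 8 (remaining 304 GB)
A11 (184 GB) → tape 3 (remaining 146 GB)
A12 (433 GB) → tape 9 (remaining 367 GB)
A13 (190 GB) → tape 9 (remaining 177 GB)
A14 (574 GB) → tape 10 (remaining 226 GB)
Final tapes: [553] [556] [402,68,184] [530] [513] [475] [455,93] [496] [433,190] [574].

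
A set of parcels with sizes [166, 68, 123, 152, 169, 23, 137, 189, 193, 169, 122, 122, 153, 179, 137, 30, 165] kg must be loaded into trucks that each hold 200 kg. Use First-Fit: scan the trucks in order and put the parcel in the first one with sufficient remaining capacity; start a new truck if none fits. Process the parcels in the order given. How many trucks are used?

14 trucks

Put 166 kg in truck 1; 34 kg remain.
Put 68 kg in truck 2; 132 kg remain.
Put 123 kg in truck 2; 9 kg remain.
Put 152 kg in truck 3; 48 kg remain.
Put 169 kg in truck 4; 31 kg remain.
Put 23 kg in truck 1; 11 kg remain.
Put 137 kg in truck 5; 63 kg remain.
Put 189 kg in truck 6; 11 kg remain.
Put 193 kg in truck 7; 7 kg remain.
Put 169 kg in truck 8; 31 kg remain.
Put 122 kg in truck 9; 78 kg remain.
Put 122 kg in truck 10; 78 kg remain.
Put 153 kg in truck 11; 47 kg remain.
Put 179 kg in truck 12; 21 kg remain.
Put 137 kg in truck 13; 63 kg remain.
Put 30 kg in truck 3; 18 kg remain.
Put 165 kg in truck 14; 35 kg remain.
Final trucks: [166,23] [68,123] [152,30] [169] [137] [189] [193] [169] [122] [122] [153] [179] [137] [165].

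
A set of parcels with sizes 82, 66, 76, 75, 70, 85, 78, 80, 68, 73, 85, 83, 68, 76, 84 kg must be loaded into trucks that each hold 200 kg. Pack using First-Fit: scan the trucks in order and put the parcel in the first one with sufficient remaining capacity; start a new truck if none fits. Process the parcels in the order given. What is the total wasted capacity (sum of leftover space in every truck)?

451

82 kg → truck 1 (remaining 118 kg)
66 kg → truck 1 (remaining 52 kg)
76 kg → truck 2 (remaining 124 kg)
75 kg → truck 2 (remaining 49 kg)
70 kg → truck 3 (remaining 130 kg)
85 kg → truck 3 (remaining 45 kg)
78 kg → truck 4 (remaining 122 kg)
80 kg → truck 4 (remaining 42 kg)
68 kg → truck 5 (remaining 132 kg)
73 kg → truck 5 (remaining 59 kg)
85 kg → truck 6 (remaining 115 kg)
83 kg → truck 6 (remaining 32 kg)
68 kg → truck 7 (remaining 132 kg)
76 kg → truck 7 (remaining 56 kg)
84 kg → truck 8 (remaining 116 kg)
8 trucks × 200 kg = 1600 kg; used 1149 kg; unused 451 kg.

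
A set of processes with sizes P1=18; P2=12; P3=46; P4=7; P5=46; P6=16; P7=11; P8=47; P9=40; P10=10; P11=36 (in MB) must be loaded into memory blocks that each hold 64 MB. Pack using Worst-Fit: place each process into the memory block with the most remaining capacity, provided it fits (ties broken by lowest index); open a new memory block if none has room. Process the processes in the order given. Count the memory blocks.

6

Put P1 (18 MB) in memory block 1; 46 MB remain.
Put P2 (12 MB) in memory block 1; 34 MB remain.
Put P3 (46 MB) in memory block 2; 18 MB remain.
Put P4 (7 MB) in memory block 1; 27 MB remain.
Put P5 (46 MB) in memory block 3; 18 MB remain.
Put P6 (16 MB) in memory block 1; 11 MB remain.
Put P7 (11 MB) in memory block 2; 7 MB remain.
Put P8 (47 MB) in memory block 4; 17 MB remain.
Put P9 (40 MB) in memory block 5; 24 MB remain.
Put P10 (10 MB) in memory block 5; 14 MB remain.
Put P11 (36 MB) in memory block 6; 28 MB remain.
Final memory blocks: [18,12,7,16] [46,11] [46] [47] [40,10] [36].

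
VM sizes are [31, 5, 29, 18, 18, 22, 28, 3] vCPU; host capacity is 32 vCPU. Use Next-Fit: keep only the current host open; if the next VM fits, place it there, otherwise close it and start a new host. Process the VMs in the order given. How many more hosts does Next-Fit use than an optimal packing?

1

Next-Fit: [31] [5] [29] [18] [18] [22] [28,3] → 7 hosts.
6 VMs exceed 16 vCPU (half the capacity), and no two of those can share a host, so at least 6 hosts are needed.
An optimal packing achieves that bound: [31] [29,3] [28] [22,5] [18] [18] → 6 hosts.
Excess: 7 − 6 = 1.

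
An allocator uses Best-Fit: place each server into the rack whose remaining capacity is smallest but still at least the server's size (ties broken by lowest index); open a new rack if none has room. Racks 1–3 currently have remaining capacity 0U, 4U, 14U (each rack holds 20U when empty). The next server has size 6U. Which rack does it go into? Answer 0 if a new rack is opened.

Racks with room: rack 3 (14U).
Tightest fit is rack 3 with 14U free.

3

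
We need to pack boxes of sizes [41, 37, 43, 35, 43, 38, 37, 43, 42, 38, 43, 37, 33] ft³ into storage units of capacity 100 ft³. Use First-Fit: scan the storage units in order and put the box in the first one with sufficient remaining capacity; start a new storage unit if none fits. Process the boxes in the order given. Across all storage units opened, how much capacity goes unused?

storage unit 1: place 41 ft³, 59 ft³ left
storage unit 1: place 37 ft³, 22 ft³ left
storage unit 2: place 43 ft³, 57 ft³ left
storage unit 2: place 35 ft³, 22 ft³ left
storage unit 3: place 43 ft³, 57 ft³ left
storage unit 3: place 38 ft³, 19 ft³ left
storage unit 4: place 37 ft³, 63 ft³ left
storage unit 4: place 43 ft³, 20 ft³ left
storage unit 5: place 42 ft³, 58 ft³ left
storage unit 5: place 38 ft³, 20 ft³ left
storage unit 6: place 43 ft³, 57 ft³ left
storage unit 6: place 37 ft³, 20 ft³ left
storage unit 7: place 33 ft³, 67 ft³ left
7 storage units × 100 ft³ = 700 ft³; used 510 ft³; unused 190 ft³.

190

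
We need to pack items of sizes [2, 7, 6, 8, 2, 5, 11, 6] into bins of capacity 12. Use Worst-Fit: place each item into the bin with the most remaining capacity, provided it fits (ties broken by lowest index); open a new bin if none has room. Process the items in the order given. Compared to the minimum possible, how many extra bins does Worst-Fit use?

1

Worst-Fit: [2,7] [6,2] [8] [5,6] [11] → 5 bins.
Total size 47; any packing needs at least ⌈47/12⌉ = 4 bins.
An optimal packing achieves that bound: [11] [8,2,2] [7,5] [6,6] → 4 bins.
Excess: 5 − 4 = 1.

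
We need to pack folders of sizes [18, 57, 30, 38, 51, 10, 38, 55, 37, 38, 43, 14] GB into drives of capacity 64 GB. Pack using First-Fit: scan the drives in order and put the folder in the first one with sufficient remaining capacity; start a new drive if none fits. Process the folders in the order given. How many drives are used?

Put 18 GB in drive 1; 46 GB remain.
Put 57 GB in drive 2; 7 GB remain.
Put 30 GB in drive 1; 16 GB remain.
Put 38 GB in drive 3; 26 GB remain.
Put 51 GB in drive 4; 13 GB remain.
Put 10 GB in drive 1; 6 GB remain.
Put 38 GB in drive 5; 26 GB remain.
Put 55 GB in drive 6; 9 GB remain.
Put 37 GB in drive 7; 27 GB remain.
Put 38 GB in drive 8; 26 GB remain.
Put 43 GB in drive 9; 21 GB remain.
Put 14 GB in drive 3; 12 GB remain.
Final drives: [18,30,10] [57] [38,14] [51] [38] [55] [37] [38] [43].

9 drives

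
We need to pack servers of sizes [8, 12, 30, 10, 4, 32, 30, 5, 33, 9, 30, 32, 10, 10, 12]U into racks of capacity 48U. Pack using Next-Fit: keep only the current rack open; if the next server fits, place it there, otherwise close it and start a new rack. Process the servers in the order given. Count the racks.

rack 1: place 8U, 40U left
rack 1: place 12U, 28U left
rack 2: place 30U, 18U left
rack 2: place 10U, 8U left
rack 2: place 4U, 4U left
rack 3: place 32U, 16U left
rack 4: place 30U, 18U left
rack 4: place 5U, 13U left
rack 5: place 33U, 15U left
rack 5: place 9U, 6U left
rack 6: place 30U, 18U left
rack 7: place 32U, 16U left
rack 7: place 10U, 6U left
rack 8: place 10U, 38U left
rack 8: place 12U, 26U left

8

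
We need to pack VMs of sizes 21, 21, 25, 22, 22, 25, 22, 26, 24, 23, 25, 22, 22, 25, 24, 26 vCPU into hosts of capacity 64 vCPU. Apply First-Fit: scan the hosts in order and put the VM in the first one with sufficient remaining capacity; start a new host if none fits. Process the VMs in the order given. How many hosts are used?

8

Put 21 vCPU in host 1; 43 vCPU remain.
Put 21 vCPU in host 1; 22 vCPU remain.
Put 25 vCPU in host 2; 39 vCPU remain.
Put 22 vCPU in host 1; 0 vCPU remain.
Put 22 vCPU in host 2; 17 vCPU remain.
Put 25 vCPU in host 3; 39 vCPU remain.
Put 22 vCPU in host 3; 17 vCPU remain.
Put 26 vCPU in host 4; 38 vCPU remain.
Put 24 vCPU in host 4; 14 vCPU remain.
Put 23 vCPU in host 5; 41 vCPU remain.
Put 25 vCPU in host 5; 16 vCPU remain.
Put 22 vCPU in host 6; 42 vCPU remain.
Put 22 vCPU in host 6; 20 vCPU remain.
Put 25 vCPU in host 7; 39 vCPU remain.
Put 24 vCPU in host 7; 15 vCPU remain.
Put 26 vCPU in host 8; 38 vCPU remain.
Final hosts: [21,21,22] [25,22] [25,22] [26,24] [23,25] [22,22] [25,24] [26].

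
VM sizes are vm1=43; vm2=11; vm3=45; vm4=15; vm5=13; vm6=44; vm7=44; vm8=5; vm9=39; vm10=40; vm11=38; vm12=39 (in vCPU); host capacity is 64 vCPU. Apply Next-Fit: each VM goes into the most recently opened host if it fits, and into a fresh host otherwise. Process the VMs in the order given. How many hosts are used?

vm1 (43 vCPU) → host 1 (remaining 21 vCPU)
vm2 (11 vCPU) → host 1 (remaining 10 vCPU)
vm3 (45 vCPU) → host 2 (remaining 19 vCPU)
vm4 (15 vCPU) → host 2 (remaining 4 vCPU)
vm5 (13 vCPU) → host 3 (remaining 51 vCPU)
vm6 (44 vCPU) → host 3 (remaining 7 vCPU)
vm7 (44 vCPU) → host 4 (remaining 20 vCPU)
vm8 (5 vCPU) → host 4 (remaining 15 vCPU)
vm9 (39 vCPU) → host 5 (remaining 25 vCPU)
vm10 (40 vCPU) → host 6 (remaining 24 vCPU)
vm11 (38 vCPU) → host 7 (remaining 26 vCPU)
vm12 (39 vCPU) → host 8 (remaining 25 vCPU)

8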